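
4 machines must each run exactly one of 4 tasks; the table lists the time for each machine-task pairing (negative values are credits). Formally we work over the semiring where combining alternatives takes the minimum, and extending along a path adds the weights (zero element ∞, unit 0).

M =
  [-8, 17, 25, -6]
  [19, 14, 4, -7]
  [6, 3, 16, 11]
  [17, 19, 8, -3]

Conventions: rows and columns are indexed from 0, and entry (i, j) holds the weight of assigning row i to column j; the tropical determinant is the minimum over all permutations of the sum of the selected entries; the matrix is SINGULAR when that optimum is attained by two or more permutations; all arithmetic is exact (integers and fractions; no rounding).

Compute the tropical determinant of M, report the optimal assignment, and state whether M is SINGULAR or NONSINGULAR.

σ = (0, 1, 2, 3): (-8) + 14 + 16 + (-3) = 19
σ = (0, 1, 3, 2): (-8) + 14 + 11 + 8 = 25
σ = (0, 2, 1, 3): (-8) + 4 + 3 + (-3) = -4
σ = (0, 2, 3, 1): (-8) + 4 + 11 + 19 = 26
σ = (0, 3, 1, 2): (-8) + (-7) + 3 + 8 = -4
σ = (0, 3, 2, 1): (-8) + (-7) + 16 + 19 = 20
σ = (1, 0, 2, 3): 17 + 19 + 16 + (-3) = 49
σ = (1, 0, 3, 2): 17 + 19 + 11 + 8 = 55
σ = (1, 2, 0, 3): 17 + 4 + 6 + (-3) = 24
σ = (1, 2, 3, 0): 17 + 4 + 11 + 17 = 49
σ = (1, 3, 0, 2): 17 + (-7) + 6 + 8 = 24
σ = (1, 3, 2, 0): 17 + (-7) + 16 + 17 = 43
σ = (2, 0, 1, 3): 25 + 19 + 3 + (-3) = 44
σ = (2, 0, 3, 1): 25 + 19 + 11 + 19 = 74
σ = (2, 1, 0, 3): 25 + 14 + 6 + (-3) = 42
σ = (2, 1, 3, 0): 25 + 14 + 11 + 17 = 67
σ = (2, 3, 0, 1): 25 + (-7) + 6 + 19 = 43
σ = (2, 3, 1, 0): 25 + (-7) + 3 + 17 = 38
σ = (3, 0, 1, 2): (-6) + 19 + 3 + 8 = 24
σ = (3, 0, 2, 1): (-6) + 19 + 16 + 19 = 48
σ = (3, 1, 0, 2): (-6) + 14 + 6 + 8 = 22
σ = (3, 1, 2, 0): (-6) + 14 + 16 + 17 = 41
σ = (3, 2, 0, 1): (-6) + 4 + 6 + 19 = 23
σ = (3, 2, 1, 0): (-6) + 4 + 3 + 17 = 18
Optimal value attained by: σ = (0, 2, 1, 3).
Answer: det⊕(M) = -4; verdict: SINGULAR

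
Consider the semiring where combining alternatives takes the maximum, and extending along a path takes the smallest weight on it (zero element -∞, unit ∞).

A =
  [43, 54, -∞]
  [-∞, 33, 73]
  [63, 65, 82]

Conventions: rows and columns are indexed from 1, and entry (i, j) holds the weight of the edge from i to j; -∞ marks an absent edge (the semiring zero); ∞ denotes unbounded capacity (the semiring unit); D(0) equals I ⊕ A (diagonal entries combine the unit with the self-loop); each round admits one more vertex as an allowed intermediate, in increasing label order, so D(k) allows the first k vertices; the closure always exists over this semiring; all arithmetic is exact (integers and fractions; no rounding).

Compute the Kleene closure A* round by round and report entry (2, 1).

D(0):
  [∞, 54, -∞]
  [-∞, ∞, 73]
  [63, 65, ∞]
D(1):
  [∞, 54, -∞]
  [-∞, ∞, 73]
  [63, 65, ∞]
D(2):
  [∞, 54, 54]
  [-∞, ∞, 73]
  [63, 65, ∞]
D(3):
  [∞, 54, 54]
  [63, ∞, 73]
  [63, 65, ∞]
Answer: A*[2][1] = 63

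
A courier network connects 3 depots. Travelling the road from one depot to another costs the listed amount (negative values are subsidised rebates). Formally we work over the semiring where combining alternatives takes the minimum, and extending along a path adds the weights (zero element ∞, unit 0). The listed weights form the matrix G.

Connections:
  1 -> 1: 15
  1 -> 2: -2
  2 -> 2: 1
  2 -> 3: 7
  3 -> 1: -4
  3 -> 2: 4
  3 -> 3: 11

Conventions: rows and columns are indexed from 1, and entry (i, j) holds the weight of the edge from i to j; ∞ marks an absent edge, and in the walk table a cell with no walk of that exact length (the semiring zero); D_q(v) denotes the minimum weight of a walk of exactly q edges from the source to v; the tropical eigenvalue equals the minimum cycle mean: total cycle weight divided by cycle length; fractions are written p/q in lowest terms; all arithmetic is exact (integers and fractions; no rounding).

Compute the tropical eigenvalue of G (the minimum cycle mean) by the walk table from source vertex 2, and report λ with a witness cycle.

q=0: [∞, 0, ∞]
q=1: [∞, 1, 7]
q=2: [3, 2, 8]
q=3: [4, 1, 9]
Optimal cycle mean attained by: cycle 1->2->3->1, total (-2) + 7 + (-4), length 3.
Answer: λ = 1/3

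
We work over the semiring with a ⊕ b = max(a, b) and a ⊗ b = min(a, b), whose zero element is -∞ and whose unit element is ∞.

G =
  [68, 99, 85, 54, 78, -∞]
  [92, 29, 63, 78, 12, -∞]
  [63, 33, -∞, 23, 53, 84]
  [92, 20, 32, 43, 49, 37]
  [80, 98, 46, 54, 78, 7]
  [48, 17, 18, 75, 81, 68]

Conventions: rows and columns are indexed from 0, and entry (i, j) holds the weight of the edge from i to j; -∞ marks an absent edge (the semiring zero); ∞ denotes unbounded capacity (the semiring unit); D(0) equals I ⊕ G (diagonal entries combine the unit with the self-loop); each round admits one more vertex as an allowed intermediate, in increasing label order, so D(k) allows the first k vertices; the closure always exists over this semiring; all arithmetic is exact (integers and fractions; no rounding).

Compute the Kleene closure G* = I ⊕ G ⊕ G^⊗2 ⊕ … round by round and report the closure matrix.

D(0):
  [∞, 99, 85, 54, 78, -∞]
  [92, ∞, 63, 78, 12, -∞]
  [63, 33, ∞, 23, 53, 84]
  [92, 20, 32, ∞, 49, 37]
  [80, 98, 46, 54, ∞, 7]
  [48, 17, 18, 75, 81, ∞]
D(1):
  [∞, 99, 85, 54, 78, -∞]
  [92, ∞, 85, 78, 78, -∞]
  [63, 63, ∞, 54, 63, 84]
  [92, 92, 85, ∞, 78, 37]
  [80, 98, 80, 54, ∞, 7]
  [48, 48, 48, 75, 81, ∞]
D(2):
  [∞, 99, 85, 78, 78, -∞]
  [92, ∞, 85, 78, 78, -∞]
  [63, 63, ∞, 63, 63, 84]
  [92, 92, 85, ∞, 78, 37]
  [92, 98, 85, 78, ∞, 7]
  [48, 48, 48, 75, 81, ∞]
D(3):
  [∞, 99, 85, 78, 78, 84]
  [92, ∞, 85, 78, 78, 84]
  [63, 63, ∞, 63, 63, 84]
  [92, 92, 85, ∞, 78, 84]
  [92, 98, 85, 78, ∞, 84]
  [48, 48, 48, 75, 81, ∞]
D(4):
  [∞, 99, 85, 78, 78, 84]
  [92, ∞, 85, 78, 78, 84]
  [63, 63, ∞, 63, 63, 84]
  [92, 92, 85, ∞, 78, 84]
  [92, 98, 85, 78, ∞, 84]
  [75, 75, 75, 75, 81, ∞]
D(5):
  [∞, 99, 85, 78, 78, 84]
  [92, ∞, 85, 78, 78, 84]
  [63, 63, ∞, 63, 63, 84]
  [92, 92, 85, ∞, 78, 84]
  [92, 98, 85, 78, ∞, 84]
  [81, 81, 81, 78, 81, ∞]
D(6):
  [∞, 99, 85, 78, 81, 84]
  [92, ∞, 85, 78, 81, 84]
  [81, 81, ∞, 78, 81, 84]
  [92, 92, 85, ∞, 81, 84]
  [92, 98, 85, 78, ∞, 84]
  [81, 81, 81, 78, 81, ∞]
Answer: G* = [[∞, 99, 85, 78, 81, 84], [92, ∞, 85, 78, 81, 84], [81, 81, ∞, 78, 81, 84], [92, 92, 85, ∞, 81, 84], [92, 98, 85, 78, ∞, 84], [81, 81, 81, 78, 81, ∞]]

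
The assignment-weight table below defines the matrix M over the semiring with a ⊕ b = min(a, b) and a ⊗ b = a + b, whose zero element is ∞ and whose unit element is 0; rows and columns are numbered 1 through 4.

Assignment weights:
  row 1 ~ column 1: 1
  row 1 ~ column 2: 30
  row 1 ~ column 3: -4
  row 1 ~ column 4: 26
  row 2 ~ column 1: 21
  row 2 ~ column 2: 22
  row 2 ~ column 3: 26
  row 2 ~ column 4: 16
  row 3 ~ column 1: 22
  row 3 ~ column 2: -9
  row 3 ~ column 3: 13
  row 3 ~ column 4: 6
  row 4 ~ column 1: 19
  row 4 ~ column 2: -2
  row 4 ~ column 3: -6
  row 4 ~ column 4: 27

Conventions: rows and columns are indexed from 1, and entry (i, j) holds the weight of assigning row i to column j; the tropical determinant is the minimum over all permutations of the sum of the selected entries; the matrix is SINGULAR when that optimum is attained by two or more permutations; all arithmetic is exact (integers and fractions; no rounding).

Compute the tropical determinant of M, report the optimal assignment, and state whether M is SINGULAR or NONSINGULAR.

σ = (1, 2, 3, 4): 1 + 22 + 13 + 27 = 63
σ = (1, 2, 4, 3): 1 + 22 + 6 + (-6) = 23
σ = (1, 3, 2, 4): 1 + 26 + (-9) + 27 = 45
σ = (1, 3, 4, 2): 1 + 26 + 6 + (-2) = 31
σ = (1, 4, 2, 3): 1 + 16 + (-9) + (-6) = 2
σ = (1, 4, 3, 2): 1 + 16 + 13 + (-2) = 28
σ = (2, 1, 3, 4): 30 + 21 + 13 + 27 = 91
σ = (2, 1, 4, 3): 30 + 21 + 6 + (-6) = 51
σ = (2, 3, 1, 4): 30 + 26 + 22 + 27 = 105
σ = (2, 3, 4, 1): 30 + 26 + 6 + 19 = 81
σ = (2, 4, 1, 3): 30 + 16 + 22 + (-6) = 62
σ = (2, 4, 3, 1): 30 + 16 + 13 + 19 = 78
σ = (3, 1, 2, 4): (-4) + 21 + (-9) + 27 = 35
σ = (3, 1, 4, 2): (-4) + 21 + 6 + (-2) = 21
σ = (3, 2, 1, 4): (-4) + 22 + 22 + 27 = 67
σ = (3, 2, 4, 1): (-4) + 22 + 6 + 19 = 43
σ = (3, 4, 1, 2): (-4) + 16 + 22 + (-2) = 32
σ = (3, 4, 2, 1): (-4) + 16 + (-9) + 19 = 22
σ = (4, 1, 2, 3): 26 + 21 + (-9) + (-6) = 32
σ = (4, 1, 3, 2): 26 + 21 + 13 + (-2) = 58
σ = (4, 2, 1, 3): 26 + 22 + 22 + (-6) = 64
σ = (4, 2, 3, 1): 26 + 22 + 13 + 19 = 80
σ = (4, 3, 1, 2): 26 + 26 + 22 + (-2) = 72
σ = (4, 3, 2, 1): 26 + 26 + (-9) + 19 = 62
Optimal value attained by: σ = (1, 4, 2, 3).
Answer: det⊕(M) = 2; verdict: NONSINGULAR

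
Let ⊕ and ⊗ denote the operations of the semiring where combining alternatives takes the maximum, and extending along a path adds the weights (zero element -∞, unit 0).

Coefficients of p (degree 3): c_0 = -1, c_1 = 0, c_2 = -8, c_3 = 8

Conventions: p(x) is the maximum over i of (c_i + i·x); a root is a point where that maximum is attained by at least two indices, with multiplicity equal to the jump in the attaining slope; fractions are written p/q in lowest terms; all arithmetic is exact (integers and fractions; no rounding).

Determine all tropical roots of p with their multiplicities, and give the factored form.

hull edge (i=0, c=-1) to (i=3, c=8): slope 3, span 3
Factored form: p(x) = 8 ⊗ (x ⊕ (-3)) ⊗ (x ⊕ (-3)) ⊗ (x ⊕ (-3))
Answer: roots = -3 (mult 3)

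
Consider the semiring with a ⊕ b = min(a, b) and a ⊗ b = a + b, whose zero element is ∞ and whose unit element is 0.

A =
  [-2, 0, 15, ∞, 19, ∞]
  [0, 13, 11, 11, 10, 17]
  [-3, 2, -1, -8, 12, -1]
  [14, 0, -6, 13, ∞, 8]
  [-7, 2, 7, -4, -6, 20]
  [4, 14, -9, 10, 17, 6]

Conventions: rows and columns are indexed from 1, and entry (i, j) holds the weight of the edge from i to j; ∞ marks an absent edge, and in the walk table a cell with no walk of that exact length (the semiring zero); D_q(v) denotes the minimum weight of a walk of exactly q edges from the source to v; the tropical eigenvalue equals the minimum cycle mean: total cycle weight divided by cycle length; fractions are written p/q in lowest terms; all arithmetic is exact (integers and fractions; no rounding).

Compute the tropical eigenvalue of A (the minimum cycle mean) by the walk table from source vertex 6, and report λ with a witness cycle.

q=0: [∞, ∞, ∞, ∞, ∞, 0]
q=1: [4, 14, -9, 10, 17, 6]
q=2: [-12, -7, -10, -17, 3, -10]
q=3: [-14, -17, -23, -18, -3, -11]
q=4: [-26, -21, -24, -31, -11, -24]
q=5: [-28, -31, -37, -32, -17, -25]
q=6: [-40, -35, -38, -45, -25, -38]
Optimal cycle mean attained by: cycle 3->4->3, total (-8) + (-6), length 2.
Answer: λ = -7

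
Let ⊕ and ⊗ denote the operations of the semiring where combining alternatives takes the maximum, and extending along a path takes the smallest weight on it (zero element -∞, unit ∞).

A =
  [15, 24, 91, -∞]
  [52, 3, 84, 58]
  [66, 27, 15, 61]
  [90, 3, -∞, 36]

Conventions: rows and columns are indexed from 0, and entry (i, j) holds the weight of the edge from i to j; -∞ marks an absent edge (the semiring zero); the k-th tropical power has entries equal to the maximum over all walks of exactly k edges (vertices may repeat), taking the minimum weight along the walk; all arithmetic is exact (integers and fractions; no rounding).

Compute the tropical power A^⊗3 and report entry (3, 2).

A^⊗2:
  [66, 27, 24, 61]
  [66, 27, 52, 61]
  [61, 24, 66, 36]
  [36, 24, 90, 36]
A^⊗3:
  [61, 24, 66, 36]
  [61, 27, 66, 52]
  [66, 27, 61, 61]
  [66, 27, 36, 61]
Key observation: the optimum is the walk 3->3->0->2, with weight 36 min 90 min 91 = 36.
Optimal value attained by: walk 3->3->0->2.
Answer: (A^⊗3)[3][2] = 36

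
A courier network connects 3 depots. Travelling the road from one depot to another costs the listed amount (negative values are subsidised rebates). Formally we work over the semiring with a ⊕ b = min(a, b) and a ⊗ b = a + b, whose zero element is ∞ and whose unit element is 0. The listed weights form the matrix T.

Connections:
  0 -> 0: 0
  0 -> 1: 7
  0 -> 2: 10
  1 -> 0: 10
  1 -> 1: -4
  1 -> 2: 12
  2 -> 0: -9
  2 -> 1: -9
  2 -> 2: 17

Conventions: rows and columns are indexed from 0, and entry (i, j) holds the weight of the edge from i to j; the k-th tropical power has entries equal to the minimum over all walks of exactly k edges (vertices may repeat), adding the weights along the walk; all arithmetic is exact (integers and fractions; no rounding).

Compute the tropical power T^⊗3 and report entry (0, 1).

T^⊗2:
  [0, 1, 10]
  [3, -8, 8]
  [-9, -13, 1]
T^⊗3:
  [0, -3, 10]
  [-1, -12, 4]
  [-9, -17, -1]
Key observation: the optimum is the walk 0->2->1->1, with weight 10 + (-9) + (-4) = -3.
Optimal value attained by: walk 0->2->1->1.
Answer: (T^⊗3)[0][1] = -3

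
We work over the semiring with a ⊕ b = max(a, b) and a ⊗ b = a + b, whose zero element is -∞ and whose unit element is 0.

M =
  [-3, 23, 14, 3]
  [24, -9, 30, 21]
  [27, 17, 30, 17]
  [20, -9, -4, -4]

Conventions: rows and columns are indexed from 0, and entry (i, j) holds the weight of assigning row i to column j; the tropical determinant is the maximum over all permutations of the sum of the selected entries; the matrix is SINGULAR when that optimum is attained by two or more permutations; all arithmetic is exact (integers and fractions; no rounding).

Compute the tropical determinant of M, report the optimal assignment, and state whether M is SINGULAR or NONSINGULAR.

σ = (0, 1, 2, 3): (-3) + (-9) + 30 + (-4) = 14
σ = (0, 1, 3, 2): (-3) + (-9) + 17 + (-4) = 1
σ = (0, 2, 1, 3): (-3) + 30 + 17 + (-4) = 40
σ = (0, 2, 3, 1): (-3) + 30 + 17 + (-9) = 35
σ = (0, 3, 1, 2): (-3) + 21 + 17 + (-4) = 31
σ = (0, 3, 2, 1): (-3) + 21 + 30 + (-9) = 39
σ = (1, 0, 2, 3): 23 + 24 + 30 + (-4) = 73
σ = (1, 0, 3, 2): 23 + 24 + 17 + (-4) = 60
σ = (1, 2, 0, 3): 23 + 30 + 27 + (-4) = 76
σ = (1, 2, 3, 0): 23 + 30 + 17 + 20 = 90
σ = (1, 3, 0, 2): 23 + 21 + 27 + (-4) = 67
σ = (1, 3, 2, 0): 23 + 21 + 30 + 20 = 94
σ = (2, 0, 1, 3): 14 + 24 + 17 + (-4) = 51
σ = (2, 0, 3, 1): 14 + 24 + 17 + (-9) = 46
σ = (2, 1, 0, 3): 14 + (-9) + 27 + (-4) = 28
σ = (2, 1, 3, 0): 14 + (-9) + 17 + 20 = 42
σ = (2, 3, 0, 1): 14 + 21 + 27 + (-9) = 53
σ = (2, 3, 1, 0): 14 + 21 + 17 + 20 = 72
σ = (3, 0, 1, 2): 3 + 24 + 17 + (-4) = 40
σ = (3, 0, 2, 1): 3 + 24 + 30 + (-9) = 48
σ = (3, 1, 0, 2): 3 + (-9) + 27 + (-4) = 17
σ = (3, 1, 2, 0): 3 + (-9) + 30 + 20 = 44
σ = (3, 2, 0, 1): 3 + 30 + 27 + (-9) = 51
σ = (3, 2, 1, 0): 3 + 30 + 17 + 20 = 70
Optimal value attained by: σ = (1, 3, 2, 0).
Answer: det⊕(M) = 94; verdict: NONSINGULAR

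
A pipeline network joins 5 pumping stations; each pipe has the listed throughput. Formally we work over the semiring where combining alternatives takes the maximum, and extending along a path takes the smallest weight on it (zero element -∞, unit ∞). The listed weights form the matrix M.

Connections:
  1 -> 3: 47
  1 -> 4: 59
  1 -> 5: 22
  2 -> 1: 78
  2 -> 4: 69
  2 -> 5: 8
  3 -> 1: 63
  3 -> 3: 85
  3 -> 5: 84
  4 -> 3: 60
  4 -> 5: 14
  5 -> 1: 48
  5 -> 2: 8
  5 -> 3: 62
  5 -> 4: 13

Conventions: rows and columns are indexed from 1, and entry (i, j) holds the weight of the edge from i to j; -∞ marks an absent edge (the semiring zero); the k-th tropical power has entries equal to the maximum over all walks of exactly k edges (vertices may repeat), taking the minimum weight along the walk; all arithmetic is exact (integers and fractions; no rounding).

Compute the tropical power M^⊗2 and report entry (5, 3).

M^⊗2:
  [47, 8, 59, 13, 47]
  [8, 8, 60, 59, 22]
  [63, 8, 85, 59, 84]
  [60, 8, 60, 13, 60]
  [62, -∞, 62, 48, 62]
Key observation: the optimum is the walk 5->3->3, with weight 62 min 85 = 62.
Optimal value attained by: walk 5->3->3.
Answer: (M^⊗2)[5][3] = 62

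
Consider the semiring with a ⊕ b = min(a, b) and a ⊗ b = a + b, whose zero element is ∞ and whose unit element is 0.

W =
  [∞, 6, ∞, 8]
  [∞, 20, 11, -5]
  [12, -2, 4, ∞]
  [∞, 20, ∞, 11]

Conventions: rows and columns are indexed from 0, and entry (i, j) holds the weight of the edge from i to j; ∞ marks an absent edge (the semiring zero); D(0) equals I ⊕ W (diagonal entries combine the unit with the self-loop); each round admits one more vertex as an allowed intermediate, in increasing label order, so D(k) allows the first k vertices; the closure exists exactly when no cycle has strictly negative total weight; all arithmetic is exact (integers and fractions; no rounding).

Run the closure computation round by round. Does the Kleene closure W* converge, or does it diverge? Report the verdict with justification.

D(0):
  [0, 6, ∞, 8]
  [∞, 0, 11, -5]
  [12, -2, 0, ∞]
  [∞, 20, ∞, 0]
D(1):
  [0, 6, ∞, 8]
  [∞, 0, 11, -5]
  [12, -2, 0, 20]
  [∞, 20, ∞, 0]
D(2):
  [0, 6, 17, 1]
  [∞, 0, 11, -5]
  [12, -2, 0, -7]
  [∞, 20, 31, 0]
D(3):
  [0, 6, 17, 1]
  [23, 0, 11, -5]
  [12, -2, 0, -7]
  [43, 20, 31, 0]
D(4):
  [0, 6, 17, 1]
  [23, 0, 11, -5]
  [12, -2, 0, -7]
  [43, 20, 31, 0]
Key observation: every diagonal entry stays at the unit through all rounds, so no improving cycle exists.
Answer: CONVERGES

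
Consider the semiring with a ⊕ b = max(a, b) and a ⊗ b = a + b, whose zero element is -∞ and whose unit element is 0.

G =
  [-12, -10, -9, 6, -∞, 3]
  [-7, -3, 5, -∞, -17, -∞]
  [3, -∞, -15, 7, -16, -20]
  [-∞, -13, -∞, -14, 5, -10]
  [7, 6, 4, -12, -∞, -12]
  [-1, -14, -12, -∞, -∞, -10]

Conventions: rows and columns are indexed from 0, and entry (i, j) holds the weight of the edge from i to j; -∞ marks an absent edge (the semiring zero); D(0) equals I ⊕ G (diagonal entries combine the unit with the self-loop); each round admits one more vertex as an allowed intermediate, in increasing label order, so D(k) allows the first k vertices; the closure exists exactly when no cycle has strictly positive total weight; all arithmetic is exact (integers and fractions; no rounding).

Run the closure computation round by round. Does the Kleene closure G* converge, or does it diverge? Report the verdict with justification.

D(0):
  [0, -10, -9, 6, -∞, 3]
  [-7, 0, 5, -∞, -17, -∞]
  [3, -∞, 0, 7, -16, -20]
  [-∞, -13, -∞, 0, 5, -10]
  [7, 6, 4, -12, 0, -12]
  [-1, -14, -12, -∞, -∞, 0]
Detection: at round 1, diagonal entry (5, 5) turns strictly positive.
Key observation: the cycle 5->0->5 has total weight (-1) + 3, which is strictly positive.
Answer: DIVERGES — positive cycle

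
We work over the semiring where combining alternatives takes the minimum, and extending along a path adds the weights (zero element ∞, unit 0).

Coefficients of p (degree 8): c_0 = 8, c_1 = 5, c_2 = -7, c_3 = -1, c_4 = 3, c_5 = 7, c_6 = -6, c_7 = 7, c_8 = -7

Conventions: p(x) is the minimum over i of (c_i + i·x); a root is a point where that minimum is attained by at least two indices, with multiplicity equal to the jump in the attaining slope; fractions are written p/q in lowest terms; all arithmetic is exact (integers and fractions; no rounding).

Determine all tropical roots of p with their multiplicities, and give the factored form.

hull edge (i=0, c=8) to (i=2, c=-7): slope -15/2, span 2
hull edge (i=2, c=-7) to (i=8, c=-7): slope 0, span 6
Factored form: p(x) = -7 ⊗ (x ⊕ 0) ⊗ (x ⊕ 0) ⊗ (x ⊕ 0) ⊗ (x ⊕ 0) ⊗ (x ⊕ 0) ⊗ (x ⊕ 0) ⊗ (x ⊕ 15/2) ⊗ (x ⊕ 15/2)
Answer: roots = 0 (mult 6), 15/2 (mult 2)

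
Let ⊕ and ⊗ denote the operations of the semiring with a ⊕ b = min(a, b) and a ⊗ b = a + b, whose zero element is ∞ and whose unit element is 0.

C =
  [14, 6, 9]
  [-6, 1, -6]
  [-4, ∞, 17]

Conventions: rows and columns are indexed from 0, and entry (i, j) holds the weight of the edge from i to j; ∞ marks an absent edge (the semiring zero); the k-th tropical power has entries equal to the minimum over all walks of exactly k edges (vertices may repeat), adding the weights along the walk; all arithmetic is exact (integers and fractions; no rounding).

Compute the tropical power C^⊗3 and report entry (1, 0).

C^⊗2:
  [0, 7, 0]
  [-10, 0, -5]
  [10, 2, 5]
C^⊗3:
  [-4, 6, 1]
  [-9, -4, -6]
  [-4, 3, -4]
Key observation: the optimum is the walk 1->1->2->0, with weight 1 + (-6) + (-4) = -9.
Optimal value attained by: walk 1->1->2->0.
Answer: (C^⊗3)[1][0] = -9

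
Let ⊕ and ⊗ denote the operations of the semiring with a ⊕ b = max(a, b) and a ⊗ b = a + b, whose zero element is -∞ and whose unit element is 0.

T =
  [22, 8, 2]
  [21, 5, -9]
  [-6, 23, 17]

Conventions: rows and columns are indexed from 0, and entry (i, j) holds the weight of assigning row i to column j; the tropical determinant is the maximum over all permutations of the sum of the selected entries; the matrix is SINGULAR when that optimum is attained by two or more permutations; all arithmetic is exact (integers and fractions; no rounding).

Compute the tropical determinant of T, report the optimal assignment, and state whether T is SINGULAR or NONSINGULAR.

σ = (0, 1, 2): 22 + 5 + 17 = 44
σ = (0, 2, 1): 22 + (-9) + 23 = 36
σ = (1, 0, 2): 8 + 21 + 17 = 46
σ = (1, 2, 0): 8 + (-9) + (-6) = -7
σ = (2, 0, 1): 2 + 21 + 23 = 46
σ = (2, 1, 0): 2 + 5 + (-6) = 1
Optimal value attained by: σ = (1, 0, 2).
Answer: det⊕(T) = 46; verdict: SINGULAR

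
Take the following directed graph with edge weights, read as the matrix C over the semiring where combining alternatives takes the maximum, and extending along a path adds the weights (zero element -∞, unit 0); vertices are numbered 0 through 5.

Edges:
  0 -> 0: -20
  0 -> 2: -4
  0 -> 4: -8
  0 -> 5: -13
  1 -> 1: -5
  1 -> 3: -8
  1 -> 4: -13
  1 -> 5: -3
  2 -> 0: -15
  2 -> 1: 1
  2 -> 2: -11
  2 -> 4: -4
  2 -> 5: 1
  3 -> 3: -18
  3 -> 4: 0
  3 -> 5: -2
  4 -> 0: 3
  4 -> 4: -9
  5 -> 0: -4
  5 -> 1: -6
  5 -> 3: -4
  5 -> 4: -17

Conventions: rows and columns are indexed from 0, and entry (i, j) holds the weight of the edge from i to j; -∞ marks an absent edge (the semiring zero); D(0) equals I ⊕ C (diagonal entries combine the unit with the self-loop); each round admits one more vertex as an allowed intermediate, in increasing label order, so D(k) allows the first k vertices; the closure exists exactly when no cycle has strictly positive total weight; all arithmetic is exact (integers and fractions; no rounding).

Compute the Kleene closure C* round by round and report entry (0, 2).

D(0):
  [0, -∞, -4, -∞, -8, -13]
  [-∞, 0, -∞, -8, -13, -3]
  [-15, 1, 0, -∞, -4, 1]
  [-∞, -∞, -∞, 0, 0, -2]
  [3, -∞, -∞, -∞, 0, -∞]
  [-4, -6, -∞, -4, -17, 0]
D(1):
  [0, -∞, -4, -∞, -8, -13]
  [-∞, 0, -∞, -8, -13, -3]
  [-15, 1, 0, -∞, -4, 1]
  [-∞, -∞, -∞, 0, 0, -2]
  [3, -∞, -1, -∞, 0, -10]
  [-4, -6, -8, -4, -12, 0]
D(2):
  [0, -∞, -4, -∞, -8, -13]
  [-∞, 0, -∞, -8, -13, -3]
  [-15, 1, 0, -7, -4, 1]
  [-∞, -∞, -∞, 0, 0, -2]
  [3, -∞, -1, -∞, 0, -10]
  [-4, -6, -8, -4, -12, 0]
D(3):
  [0, -3, -4, -11, -8, -3]
  [-∞, 0, -∞, -8, -13, -3]
  [-15, 1, 0, -7, -4, 1]
  [-∞, -∞, -∞, 0, 0, -2]
  [3, 0, -1, -8, 0, 0]
  [-4, -6, -8, -4, -12, 0]
D(4):
  [0, -3, -4, -11, -8, -3]
  [-∞, 0, -∞, -8, -8, -3]
  [-15, 1, 0, -7, -4, 1]
  [-∞, -∞, -∞, 0, 0, -2]
  [3, 0, -1, -8, 0, 0]
  [-4, -6, -8, -4, -4, 0]
D(5):
  [0, -3, -4, -11, -8, -3]
  [-5, 0, -9, -8, -8, -3]
  [-1, 1, 0, -7, -4, 1]
  [3, 0, -1, 0, 0, 0]
  [3, 0, -1, -8, 0, 0]
  [-1, -4, -5, -4, -4, 0]
D(6):
  [0, -3, -4, -7, -7, -3]
  [-4, 0, -8, -7, -7, -3]
  [0, 1, 0, -3, -3, 1]
  [3, 0, -1, 0, 0, 0]
  [3, 0, -1, -4, 0, 0]
  [-1, -4, -5, -4, -4, 0]
Answer: C*[0][2] = -4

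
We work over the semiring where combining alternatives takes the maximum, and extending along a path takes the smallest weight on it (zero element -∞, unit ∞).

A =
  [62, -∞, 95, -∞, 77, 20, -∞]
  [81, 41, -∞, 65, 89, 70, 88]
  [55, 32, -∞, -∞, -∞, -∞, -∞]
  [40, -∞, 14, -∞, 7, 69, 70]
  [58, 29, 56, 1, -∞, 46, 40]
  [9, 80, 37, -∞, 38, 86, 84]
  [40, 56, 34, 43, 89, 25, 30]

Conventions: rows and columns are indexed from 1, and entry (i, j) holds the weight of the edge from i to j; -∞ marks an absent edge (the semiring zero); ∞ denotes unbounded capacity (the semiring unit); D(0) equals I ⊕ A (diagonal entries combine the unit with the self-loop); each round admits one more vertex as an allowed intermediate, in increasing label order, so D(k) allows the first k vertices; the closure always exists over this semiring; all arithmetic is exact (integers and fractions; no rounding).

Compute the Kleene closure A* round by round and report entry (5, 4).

D(0):
  [∞, -∞, 95, -∞, 77, 20, -∞]
  [81, ∞, -∞, 65, 89, 70, 88]
  [55, 32, ∞, -∞, -∞, -∞, -∞]
  [40, -∞, 14, ∞, 7, 69, 70]
  [58, 29, 56, 1, ∞, 46, 40]
  [9, 80, 37, -∞, 38, ∞, 84]
  [40, 56, 34, 43, 89, 25, ∞]
D(1):
  [∞, -∞, 95, -∞, 77, 20, -∞]
  [81, ∞, 81, 65, 89, 70, 88]
  [55, 32, ∞, -∞, 55, 20, -∞]
  [40, -∞, 40, ∞, 40, 69, 70]
  [58, 29, 58, 1, ∞, 46, 40]
  [9, 80, 37, -∞, 38, ∞, 84]
  [40, 56, 40, 43, 89, 25, ∞]
D(2):
  [∞, -∞, 95, -∞, 77, 20, -∞]
  [81, ∞, 81, 65, 89, 70, 88]
  [55, 32, ∞, 32, 55, 32, 32]
  [40, -∞, 40, ∞, 40, 69, 70]
  [58, 29, 58, 29, ∞, 46, 40]
  [80, 80, 80, 65, 80, ∞, 84]
  [56, 56, 56, 56, 89, 56, ∞]
D(3):
  [∞, 32, 95, 32, 77, 32, 32]
  [81, ∞, 81, 65, 89, 70, 88]
  [55, 32, ∞, 32, 55, 32, 32]
  [40, 32, 40, ∞, 40, 69, 70]
  [58, 32, 58, 32, ∞, 46, 40]
  [80, 80, 80, 65, 80, ∞, 84]
  [56, 56, 56, 56, 89, 56, ∞]
D(4):
  [∞, 32, 95, 32, 77, 32, 32]
  [81, ∞, 81, 65, 89, 70, 88]
  [55, 32, ∞, 32, 55, 32, 32]
  [40, 32, 40, ∞, 40, 69, 70]
  [58, 32, 58, 32, ∞, 46, 40]
  [80, 80, 80, 65, 80, ∞, 84]
  [56, 56, 56, 56, 89, 56, ∞]
D(5):
  [∞, 32, 95, 32, 77, 46, 40]
  [81, ∞, 81, 65, 89, 70, 88]
  [55, 32, ∞, 32, 55, 46, 40]
  [40, 32, 40, ∞, 40, 69, 70]
  [58, 32, 58, 32, ∞, 46, 40]
  [80, 80, 80, 65, 80, ∞, 84]
  [58, 56, 58, 56, 89, 56, ∞]
D(6):
  [∞, 46, 95, 46, 77, 46, 46]
  [81, ∞, 81, 65, 89, 70, 88]
  [55, 46, ∞, 46, 55, 46, 46]
  [69, 69, 69, ∞, 69, 69, 70]
  [58, 46, 58, 46, ∞, 46, 46]
  [80, 80, 80, 65, 80, ∞, 84]
  [58, 56, 58, 56, 89, 56, ∞]
D(7):
  [∞, 46, 95, 46, 77, 46, 46]
  [81, ∞, 81, 65, 89, 70, 88]
  [55, 46, ∞, 46, 55, 46, 46]
  [69, 69, 69, ∞, 70, 69, 70]
  [58, 46, 58, 46, ∞, 46, 46]
  [80, 80, 80, 65, 84, ∞, 84]
  [58, 56, 58, 56, 89, 56, ∞]
Answer: A*[5][4] = 46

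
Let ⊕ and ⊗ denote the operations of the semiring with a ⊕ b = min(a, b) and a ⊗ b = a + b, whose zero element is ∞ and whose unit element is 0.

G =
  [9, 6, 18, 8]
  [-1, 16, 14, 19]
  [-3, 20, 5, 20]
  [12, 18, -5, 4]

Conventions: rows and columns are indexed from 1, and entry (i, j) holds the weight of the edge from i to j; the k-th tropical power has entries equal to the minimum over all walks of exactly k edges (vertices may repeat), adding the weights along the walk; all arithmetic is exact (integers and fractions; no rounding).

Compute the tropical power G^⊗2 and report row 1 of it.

G^⊗2:
  [5, 15, 3, 12]
  [8, 5, 14, 7]
  [2, 3, 10, 5]
  [-8, 15, -1, 8]
Answer: row 1 of G^⊗2 = [5, 15, 3, 12]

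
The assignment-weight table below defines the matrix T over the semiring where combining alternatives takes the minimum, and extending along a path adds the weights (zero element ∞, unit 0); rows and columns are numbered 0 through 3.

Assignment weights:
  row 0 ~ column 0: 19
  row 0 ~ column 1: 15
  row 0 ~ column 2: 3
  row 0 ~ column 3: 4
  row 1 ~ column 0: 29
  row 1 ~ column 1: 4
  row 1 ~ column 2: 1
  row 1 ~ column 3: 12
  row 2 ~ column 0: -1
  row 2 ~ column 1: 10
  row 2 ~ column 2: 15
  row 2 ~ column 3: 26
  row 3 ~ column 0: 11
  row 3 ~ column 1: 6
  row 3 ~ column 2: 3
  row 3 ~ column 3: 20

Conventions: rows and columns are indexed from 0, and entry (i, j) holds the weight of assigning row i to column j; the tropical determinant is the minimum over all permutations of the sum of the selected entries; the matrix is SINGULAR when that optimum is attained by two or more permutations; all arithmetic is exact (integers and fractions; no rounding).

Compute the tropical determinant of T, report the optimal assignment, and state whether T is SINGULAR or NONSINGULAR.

σ = (0, 1, 2, 3): 19 + 4 + 15 + 20 = 58
σ = (0, 1, 3, 2): 19 + 4 + 26 + 3 = 52
σ = (0, 2, 1, 3): 19 + 1 + 10 + 20 = 50
σ = (0, 2, 3, 1): 19 + 1 + 26 + 6 = 52
σ = (0, 3, 1, 2): 19 + 12 + 10 + 3 = 44
σ = (0, 3, 2, 1): 19 + 12 + 15 + 6 = 52
σ = (1, 0, 2, 3): 15 + 29 + 15 + 20 = 79
σ = (1, 0, 3, 2): 15 + 29 + 26 + 3 = 73
σ = (1, 2, 0, 3): 15 + 1 + (-1) + 20 = 35
σ = (1, 2, 3, 0): 15 + 1 + 26 + 11 = 53
σ = (1, 3, 0, 2): 15 + 12 + (-1) + 3 = 29
σ = (1, 3, 2, 0): 15 + 12 + 15 + 11 = 53
σ = (2, 0, 1, 3): 3 + 29 + 10 + 20 = 62
σ = (2, 0, 3, 1): 3 + 29 + 26 + 6 = 64
σ = (2, 1, 0, 3): 3 + 4 + (-1) + 20 = 26
σ = (2, 1, 3, 0): 3 + 4 + 26 + 11 = 44
σ = (2, 3, 0, 1): 3 + 12 + (-1) + 6 = 20
σ = (2, 3, 1, 0): 3 + 12 + 10 + 11 = 36
σ = (3, 0, 1, 2): 4 + 29 + 10 + 3 = 46
σ = (3, 0, 2, 1): 4 + 29 + 15 + 6 = 54
σ = (3, 1, 0, 2): 4 + 4 + (-1) + 3 = 10
σ = (3, 1, 2, 0): 4 + 4 + 15 + 11 = 34
σ = (3, 2, 0, 1): 4 + 1 + (-1) + 6 = 10
σ = (3, 2, 1, 0): 4 + 1 + 10 + 11 = 26
Optimal value attained by: σ = (3, 1, 0, 2).
Answer: det⊕(T) = 10; verdict: SINGULAR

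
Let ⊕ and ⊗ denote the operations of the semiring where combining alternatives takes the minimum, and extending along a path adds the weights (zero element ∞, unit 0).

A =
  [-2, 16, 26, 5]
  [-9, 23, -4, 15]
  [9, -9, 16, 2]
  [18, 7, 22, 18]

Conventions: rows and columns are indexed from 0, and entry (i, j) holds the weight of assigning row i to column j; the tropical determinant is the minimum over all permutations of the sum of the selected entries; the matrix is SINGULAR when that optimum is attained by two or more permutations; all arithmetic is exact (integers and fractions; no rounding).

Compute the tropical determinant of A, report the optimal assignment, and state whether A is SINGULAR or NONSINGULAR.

σ = (0, 1, 2, 3): (-2) + 23 + 16 + 18 = 55
σ = (0, 1, 3, 2): (-2) + 23 + 2 + 22 = 45
σ = (0, 2, 1, 3): (-2) + (-4) + (-9) + 18 = 3
σ = (0, 2, 3, 1): (-2) + (-4) + 2 + 7 = 3
σ = (0, 3, 1, 2): (-2) + 15 + (-9) + 22 = 26
σ = (0, 3, 2, 1): (-2) + 15 + 16 + 7 = 36
σ = (1, 0, 2, 3): 16 + (-9) + 16 + 18 = 41
σ = (1, 0, 3, 2): 16 + (-9) + 2 + 22 = 31
σ = (1, 2, 0, 3): 16 + (-4) + 9 + 18 = 39
σ = (1, 2, 3, 0): 16 + (-4) + 2 + 18 = 32
σ = (1, 3, 0, 2): 16 + 15 + 9 + 22 = 62
σ = (1, 3, 2, 0): 16 + 15 + 16 + 18 = 65
σ = (2, 0, 1, 3): 26 + (-9) + (-9) + 18 = 26
σ = (2, 0, 3, 1): 26 + (-9) + 2 + 7 = 26
σ = (2, 1, 0, 3): 26 + 23 + 9 + 18 = 76
σ = (2, 1, 3, 0): 26 + 23 + 2 + 18 = 69
σ = (2, 3, 0, 1): 26 + 15 + 9 + 7 = 57
σ = (2, 3, 1, 0): 26 + 15 + (-9) + 18 = 50
σ = (3, 0, 1, 2): 5 + (-9) + (-9) + 22 = 9
σ = (3, 0, 2, 1): 5 + (-9) + 16 + 7 = 19
σ = (3, 1, 0, 2): 5 + 23 + 9 + 22 = 59
σ = (3, 1, 2, 0): 5 + 23 + 16 + 18 = 62
σ = (3, 2, 0, 1): 5 + (-4) + 9 + 7 = 17
σ = (3, 2, 1, 0): 5 + (-4) + (-9) + 18 = 10
Optimal value attained by: σ = (0, 2, 1, 3).
Answer: det⊕(A) = 3; verdict: SINGULAR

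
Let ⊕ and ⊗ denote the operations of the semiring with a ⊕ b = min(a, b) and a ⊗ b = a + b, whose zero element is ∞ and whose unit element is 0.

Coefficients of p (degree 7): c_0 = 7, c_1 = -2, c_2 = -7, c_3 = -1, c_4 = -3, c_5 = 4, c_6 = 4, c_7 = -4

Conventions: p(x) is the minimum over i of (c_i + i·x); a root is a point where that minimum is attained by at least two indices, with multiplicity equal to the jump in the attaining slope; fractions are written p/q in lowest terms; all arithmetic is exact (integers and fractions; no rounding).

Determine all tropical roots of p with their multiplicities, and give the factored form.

hull edge (i=0, c=7) to (i=1, c=-2): slope -9, span 1
hull edge (i=1, c=-2) to (i=2, c=-7): slope -5, span 1
hull edge (i=2, c=-7) to (i=7, c=-4): slope 3/5, span 5
Factored form: p(x) = -4 ⊗ (x ⊕ (-3/5)) ⊗ (x ⊕ (-3/5)) ⊗ (x ⊕ (-3/5)) ⊗ (x ⊕ (-3/5)) ⊗ (x ⊕ (-3/5)) ⊗ (x ⊕ 5) ⊗ (x ⊕ 9)
Answer: roots = -3/5 (mult 5), 5 (mult 1), 9 (mult 1)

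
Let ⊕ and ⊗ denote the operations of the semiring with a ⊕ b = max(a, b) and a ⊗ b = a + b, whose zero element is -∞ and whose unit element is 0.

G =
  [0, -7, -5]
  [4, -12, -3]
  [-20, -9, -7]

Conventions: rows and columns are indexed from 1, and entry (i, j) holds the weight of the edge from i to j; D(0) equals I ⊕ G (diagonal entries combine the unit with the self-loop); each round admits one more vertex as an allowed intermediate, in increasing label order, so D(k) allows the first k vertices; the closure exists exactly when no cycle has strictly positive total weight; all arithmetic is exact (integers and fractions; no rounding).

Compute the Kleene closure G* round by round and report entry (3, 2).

D(0):
  [0, -7, -5]
  [4, 0, -3]
  [-20, -9, 0]
D(1):
  [0, -7, -5]
  [4, 0, -1]
  [-20, -9, 0]
D(2):
  [0, -7, -5]
  [4, 0, -1]
  [-5, -9, 0]
D(3):
  [0, -7, -5]
  [4, 0, -1]
  [-5, -9, 0]
Answer: G*[3][2] = -9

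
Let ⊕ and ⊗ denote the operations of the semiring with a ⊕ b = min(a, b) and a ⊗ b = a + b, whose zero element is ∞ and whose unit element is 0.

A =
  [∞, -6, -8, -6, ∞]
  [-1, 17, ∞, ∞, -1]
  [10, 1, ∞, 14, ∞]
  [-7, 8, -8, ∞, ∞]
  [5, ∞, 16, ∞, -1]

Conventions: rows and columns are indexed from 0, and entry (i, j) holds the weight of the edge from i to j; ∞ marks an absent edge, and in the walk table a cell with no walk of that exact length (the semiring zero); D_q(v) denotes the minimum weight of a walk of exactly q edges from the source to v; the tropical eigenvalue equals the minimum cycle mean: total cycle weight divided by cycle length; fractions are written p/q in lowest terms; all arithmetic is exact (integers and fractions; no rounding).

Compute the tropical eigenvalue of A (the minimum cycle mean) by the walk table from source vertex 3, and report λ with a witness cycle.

q=0: [∞, ∞, ∞, 0, ∞]
q=1: [-7, 8, -8, ∞, ∞]
q=2: [2, -13, -15, -13, 7]
q=3: [-20, -14, -21, -4, -14]
q=4: [-15, -26, -28, -26, -15]
q=5: [-33, -27, -34, -21, -27]
Optimal cycle mean attained by: cycle 0->3->0, total (-6) + (-7), length 2.
Answer: λ = -13/2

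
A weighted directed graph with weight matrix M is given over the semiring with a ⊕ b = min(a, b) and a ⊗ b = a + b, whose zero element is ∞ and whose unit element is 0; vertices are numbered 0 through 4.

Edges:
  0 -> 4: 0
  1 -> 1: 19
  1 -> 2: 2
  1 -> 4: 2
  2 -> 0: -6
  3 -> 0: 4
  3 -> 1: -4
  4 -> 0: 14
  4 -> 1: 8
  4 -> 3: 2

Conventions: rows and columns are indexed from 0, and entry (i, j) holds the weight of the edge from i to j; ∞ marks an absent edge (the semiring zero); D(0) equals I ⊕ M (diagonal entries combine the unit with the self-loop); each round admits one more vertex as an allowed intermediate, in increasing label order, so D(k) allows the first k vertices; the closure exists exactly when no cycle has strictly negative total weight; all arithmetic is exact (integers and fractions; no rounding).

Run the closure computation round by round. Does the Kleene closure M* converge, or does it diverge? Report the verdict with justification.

D(0):
  [0, ∞, ∞, ∞, 0]
  [∞, 0, 2, ∞, 2]
  [-6, ∞, 0, ∞, ∞]
  [4, -4, ∞, 0, ∞]
  [14, 8, ∞, 2, 0]
D(1):
  [0, ∞, ∞, ∞, 0]
  [∞, 0, 2, ∞, 2]
  [-6, ∞, 0, ∞, -6]
  [4, -4, ∞, 0, 4]
  [14, 8, ∞, 2, 0]
D(2):
  [0, ∞, ∞, ∞, 0]
  [∞, 0, 2, ∞, 2]
  [-6, ∞, 0, ∞, -6]
  [4, -4, -2, 0, -2]
  [14, 8, 10, 2, 0]
D(3):
  [0, ∞, ∞, ∞, 0]
  [-4, 0, 2, ∞, -4]
  [-6, ∞, 0, ∞, -6]
  [-8, -4, -2, 0, -8]
  [4, 8, 10, 2, 0]
Detection: at round 4, diagonal entry (4, 4) turns strictly negative.
Key observation: the cycle 4->3->1->2->0->4 has total weight 2 + (-4) + 2 + (-6) + 0, which is strictly negative.
Answer: DIVERGES — negative cycle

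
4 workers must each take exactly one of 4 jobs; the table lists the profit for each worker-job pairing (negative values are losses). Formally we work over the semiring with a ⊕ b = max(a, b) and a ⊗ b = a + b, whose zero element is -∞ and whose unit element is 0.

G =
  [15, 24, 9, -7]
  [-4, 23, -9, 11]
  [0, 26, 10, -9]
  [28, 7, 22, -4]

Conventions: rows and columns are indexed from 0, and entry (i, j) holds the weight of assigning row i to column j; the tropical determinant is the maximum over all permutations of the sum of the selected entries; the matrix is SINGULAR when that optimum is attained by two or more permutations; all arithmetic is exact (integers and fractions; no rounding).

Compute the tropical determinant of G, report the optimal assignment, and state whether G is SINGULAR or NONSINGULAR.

σ = (0, 1, 2, 3): 15 + 23 + 10 + (-4) = 44
σ = (0, 1, 3, 2): 15 + 23 + (-9) + 22 = 51
σ = (0, 2, 1, 3): 15 + (-9) + 26 + (-4) = 28
σ = (0, 2, 3, 1): 15 + (-9) + (-9) + 7 = 4
σ = (0, 3, 1, 2): 15 + 11 + 26 + 22 = 74
σ = (0, 3, 2, 1): 15 + 11 + 10 + 7 = 43
σ = (1, 0, 2, 3): 24 + (-4) + 10 + (-4) = 26
σ = (1, 0, 3, 2): 24 + (-4) + (-9) + 22 = 33
σ = (1, 2, 0, 3): 24 + (-9) + 0 + (-4) = 11
σ = (1, 2, 3, 0): 24 + (-9) + (-9) + 28 = 34
σ = (1, 3, 0, 2): 24 + 11 + 0 + 22 = 57
σ = (1, 3, 2, 0): 24 + 11 + 10 + 28 = 73
σ = (2, 0, 1, 3): 9 + (-4) + 26 + (-4) = 27
σ = (2, 0, 3, 1): 9 + (-4) + (-9) + 7 = 3
σ = (2, 1, 0, 3): 9 + 23 + 0 + (-4) = 28
σ = (2, 1, 3, 0): 9 + 23 + (-9) + 28 = 51
σ = (2, 3, 0, 1): 9 + 11 + 0 + 7 = 27
σ = (2, 3, 1, 0): 9 + 11 + 26 + 28 = 74
σ = (3, 0, 1, 2): (-7) + (-4) + 26 + 22 = 37
σ = (3, 0, 2, 1): (-7) + (-4) + 10 + 7 = 6
σ = (3, 1, 0, 2): (-7) + 23 + 0 + 22 = 38
σ = (3, 1, 2, 0): (-7) + 23 + 10 + 28 = 54
σ = (3, 2, 0, 1): (-7) + (-9) + 0 + 7 = -9
σ = (3, 2, 1, 0): (-7) + (-9) + 26 + 28 = 38
Optimal value attained by: σ = (0, 3, 1, 2).
Answer: det⊕(G) = 74; verdict: SINGULAR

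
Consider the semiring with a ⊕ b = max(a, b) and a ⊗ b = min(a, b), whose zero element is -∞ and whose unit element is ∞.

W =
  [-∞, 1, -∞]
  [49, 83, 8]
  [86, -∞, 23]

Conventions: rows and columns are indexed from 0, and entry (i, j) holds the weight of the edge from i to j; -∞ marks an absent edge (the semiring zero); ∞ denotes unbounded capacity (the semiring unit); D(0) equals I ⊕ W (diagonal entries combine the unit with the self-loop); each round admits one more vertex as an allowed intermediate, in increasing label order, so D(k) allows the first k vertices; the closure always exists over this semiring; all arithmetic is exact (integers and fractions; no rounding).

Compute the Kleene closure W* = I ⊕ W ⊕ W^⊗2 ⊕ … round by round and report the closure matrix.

D(0):
  [∞, 1, -∞]
  [49, ∞, 8]
  [86, -∞, ∞]
D(1):
  [∞, 1, -∞]
  [49, ∞, 8]
  [86, 1, ∞]
D(2):
  [∞, 1, 1]
  [49, ∞, 8]
  [86, 1, ∞]
D(3):
  [∞, 1, 1]
  [49, ∞, 8]
  [86, 1, ∞]
Answer: W* = [[∞, 1, 1], [49, ∞, 8], [86, 1, ∞]]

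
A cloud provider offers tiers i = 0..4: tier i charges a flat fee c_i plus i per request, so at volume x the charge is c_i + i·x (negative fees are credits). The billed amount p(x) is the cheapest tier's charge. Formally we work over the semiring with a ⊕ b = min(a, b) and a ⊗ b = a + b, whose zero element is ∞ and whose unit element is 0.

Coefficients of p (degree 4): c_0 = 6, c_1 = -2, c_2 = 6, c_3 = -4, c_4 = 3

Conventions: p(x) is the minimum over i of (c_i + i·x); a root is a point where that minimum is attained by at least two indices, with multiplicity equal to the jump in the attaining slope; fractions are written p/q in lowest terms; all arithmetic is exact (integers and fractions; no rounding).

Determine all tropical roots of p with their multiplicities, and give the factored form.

hull edge (i=0, c=6) to (i=1, c=-2): slope -8, span 1
hull edge (i=1, c=-2) to (i=3, c=-4): slope -1, span 2
hull edge (i=3, c=-4) to (i=4, c=3): slope 7, span 1
Factored form: p(x) = 3 ⊗ (x ⊕ (-7)) ⊗ (x ⊕ 1) ⊗ (x ⊕ 1) ⊗ (x ⊕ 8)
Answer: roots = -7 (mult 1), 1 (mult 2), 8 (mult 1)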